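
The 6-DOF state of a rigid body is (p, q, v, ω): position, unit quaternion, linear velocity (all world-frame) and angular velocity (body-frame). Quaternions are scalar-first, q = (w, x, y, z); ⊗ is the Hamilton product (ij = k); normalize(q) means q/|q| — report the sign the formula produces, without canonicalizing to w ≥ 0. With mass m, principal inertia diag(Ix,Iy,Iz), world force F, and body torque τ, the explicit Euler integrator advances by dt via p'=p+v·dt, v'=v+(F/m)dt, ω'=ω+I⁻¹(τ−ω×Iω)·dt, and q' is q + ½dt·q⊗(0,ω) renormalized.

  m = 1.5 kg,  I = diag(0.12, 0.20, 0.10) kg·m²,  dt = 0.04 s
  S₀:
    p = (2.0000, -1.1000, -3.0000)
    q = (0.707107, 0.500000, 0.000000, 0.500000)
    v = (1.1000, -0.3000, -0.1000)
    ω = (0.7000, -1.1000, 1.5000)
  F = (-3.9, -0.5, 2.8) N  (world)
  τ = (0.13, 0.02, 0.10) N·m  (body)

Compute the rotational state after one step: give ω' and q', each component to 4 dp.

ω' = (0.6883, -1.1002, 1.5646)
q' = (0.6846, 0.5205, -0.0235, 0.5098)

precession coupling ω×(Iω) = (0.1650, 0.0210, -0.0616)
(τ − ω×Iω)/I = (-0.2917, -0.0050, 1.6160)
ω' = ω + α·dt = (0.6883, -1.1002, 1.5646)
q⊗(0,ω) = (-1.1000000, 1.0449749, -1.1778177, 0.5106605)
updated quaternion q' = (0.6846, 0.5205, -0.0235, 0.5098)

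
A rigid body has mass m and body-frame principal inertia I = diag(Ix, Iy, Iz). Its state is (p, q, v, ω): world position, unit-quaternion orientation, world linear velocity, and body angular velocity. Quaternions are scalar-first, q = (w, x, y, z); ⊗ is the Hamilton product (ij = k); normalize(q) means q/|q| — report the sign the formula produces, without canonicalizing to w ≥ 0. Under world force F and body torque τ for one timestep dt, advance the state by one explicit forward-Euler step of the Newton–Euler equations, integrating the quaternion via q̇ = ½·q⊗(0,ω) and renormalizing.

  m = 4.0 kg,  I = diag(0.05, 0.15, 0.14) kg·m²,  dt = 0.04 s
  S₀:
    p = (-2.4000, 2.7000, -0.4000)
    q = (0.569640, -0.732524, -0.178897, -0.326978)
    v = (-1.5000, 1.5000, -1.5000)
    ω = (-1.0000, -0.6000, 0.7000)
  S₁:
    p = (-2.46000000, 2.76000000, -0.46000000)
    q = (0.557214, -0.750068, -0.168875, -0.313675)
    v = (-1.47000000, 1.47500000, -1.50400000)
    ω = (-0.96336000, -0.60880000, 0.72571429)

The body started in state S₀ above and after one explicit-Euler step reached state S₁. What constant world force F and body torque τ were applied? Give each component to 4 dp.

F = (3.0000, -2.5000, -0.4000)
τ = (0.0500, 0.0300, 0.1500)

ω₁ − ω₀ = (0.03664000, -0.00880000, 0.02571429)
ω₀×(Iω₀) = (0.0042, 0.0630, 0.0600)
τ = I·(Δω/dt) + ω₀×(Iω₀) = (0.0500, 0.0300, 0.1500)
velocity change Δv = (0.03000000, -0.02500000, -0.00400000)
m·(v₁−v₀)/dt = (3.0000, -2.5000, -0.4000)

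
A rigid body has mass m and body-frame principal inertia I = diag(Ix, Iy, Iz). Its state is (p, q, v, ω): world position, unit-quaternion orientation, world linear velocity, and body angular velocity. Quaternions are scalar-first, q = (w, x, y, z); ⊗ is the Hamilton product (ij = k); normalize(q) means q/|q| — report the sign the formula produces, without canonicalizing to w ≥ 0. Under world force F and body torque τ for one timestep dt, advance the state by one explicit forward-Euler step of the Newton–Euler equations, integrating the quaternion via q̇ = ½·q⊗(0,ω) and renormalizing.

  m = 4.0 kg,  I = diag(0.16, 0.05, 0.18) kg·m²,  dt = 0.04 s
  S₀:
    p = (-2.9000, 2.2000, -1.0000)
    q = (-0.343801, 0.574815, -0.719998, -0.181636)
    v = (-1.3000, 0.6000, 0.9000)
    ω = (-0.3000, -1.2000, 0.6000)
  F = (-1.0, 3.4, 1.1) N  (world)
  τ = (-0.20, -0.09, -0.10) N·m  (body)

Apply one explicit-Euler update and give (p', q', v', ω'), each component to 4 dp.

p' = (-2.9520, 2.2240, -0.9640)
q' = (-0.3553, 0.5637, -0.7173, -0.2038)
v' = (-1.3100, 0.6340, 0.9110)
ω' = (-0.3266, -1.2749, 0.5866)

new position p' = (-2.9520, 2.2240, -0.9640)
v' = v + a·dt = (-1.3100, 0.6340, 0.9110)
precession coupling ω×(Iω) = (-0.0936, 0.0036, -0.0396)
(τ − ω×Iω)/I = (-0.6650, -1.8720, -0.3356)
ω + α·dt = (-0.3266, -1.2749, 0.5866)
2q̇ = q⊗(0,ω) = (-0.5825715, -0.5468217, 0.1221630, -1.1120580)
updated quaternion q' = (-0.3553, 0.5637, -0.7173, -0.2038)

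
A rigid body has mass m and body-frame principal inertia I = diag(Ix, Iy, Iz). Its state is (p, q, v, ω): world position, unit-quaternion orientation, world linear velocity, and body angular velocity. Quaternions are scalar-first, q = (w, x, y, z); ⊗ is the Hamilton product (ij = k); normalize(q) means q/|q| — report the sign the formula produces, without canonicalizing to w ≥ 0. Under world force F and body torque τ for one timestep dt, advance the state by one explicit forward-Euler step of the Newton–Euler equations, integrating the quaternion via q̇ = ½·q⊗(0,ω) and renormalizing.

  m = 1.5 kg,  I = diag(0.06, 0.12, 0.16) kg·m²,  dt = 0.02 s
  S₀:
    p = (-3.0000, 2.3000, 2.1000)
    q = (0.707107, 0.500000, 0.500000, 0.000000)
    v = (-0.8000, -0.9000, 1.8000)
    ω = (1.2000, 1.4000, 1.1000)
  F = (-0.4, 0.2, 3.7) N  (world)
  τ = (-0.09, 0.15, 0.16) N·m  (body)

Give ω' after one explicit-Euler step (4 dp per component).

ω' = (1.1495, 1.4470, 1.1074)

(τ − ω×Iω)/I = (-2.5267, 2.3500, 0.3700)
new body rate ω' = (1.1495, 1.4470, 1.1074)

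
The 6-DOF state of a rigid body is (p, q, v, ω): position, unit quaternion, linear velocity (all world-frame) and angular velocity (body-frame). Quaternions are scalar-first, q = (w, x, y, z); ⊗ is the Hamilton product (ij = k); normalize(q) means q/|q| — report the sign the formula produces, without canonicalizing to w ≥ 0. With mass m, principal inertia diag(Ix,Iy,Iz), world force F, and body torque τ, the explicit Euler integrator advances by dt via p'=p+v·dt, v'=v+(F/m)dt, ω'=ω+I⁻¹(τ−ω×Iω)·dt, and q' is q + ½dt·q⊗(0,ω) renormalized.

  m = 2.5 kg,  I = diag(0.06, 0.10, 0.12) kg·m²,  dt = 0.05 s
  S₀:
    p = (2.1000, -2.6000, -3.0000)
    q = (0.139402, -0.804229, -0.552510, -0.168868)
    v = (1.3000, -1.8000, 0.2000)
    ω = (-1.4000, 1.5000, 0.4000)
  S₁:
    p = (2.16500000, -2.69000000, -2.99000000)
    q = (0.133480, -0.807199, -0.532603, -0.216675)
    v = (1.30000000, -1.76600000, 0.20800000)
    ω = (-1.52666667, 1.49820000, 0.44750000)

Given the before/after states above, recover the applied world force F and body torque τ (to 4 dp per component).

Δω = ω₁−ω₀ = (-0.12666667, -0.00180000, 0.04750000)
applied torque τ = (-0.1400, 0.0300, 0.0300)
Δv = v₁−v₀ = (0.00000000, 0.03400000, 0.00800000)
F = m·Δv/dt = (0.0000, 1.7000, 0.4000)

F = (0.0000, 1.7000, 0.4000)
τ = (-0.1400, 0.0300, 0.0300)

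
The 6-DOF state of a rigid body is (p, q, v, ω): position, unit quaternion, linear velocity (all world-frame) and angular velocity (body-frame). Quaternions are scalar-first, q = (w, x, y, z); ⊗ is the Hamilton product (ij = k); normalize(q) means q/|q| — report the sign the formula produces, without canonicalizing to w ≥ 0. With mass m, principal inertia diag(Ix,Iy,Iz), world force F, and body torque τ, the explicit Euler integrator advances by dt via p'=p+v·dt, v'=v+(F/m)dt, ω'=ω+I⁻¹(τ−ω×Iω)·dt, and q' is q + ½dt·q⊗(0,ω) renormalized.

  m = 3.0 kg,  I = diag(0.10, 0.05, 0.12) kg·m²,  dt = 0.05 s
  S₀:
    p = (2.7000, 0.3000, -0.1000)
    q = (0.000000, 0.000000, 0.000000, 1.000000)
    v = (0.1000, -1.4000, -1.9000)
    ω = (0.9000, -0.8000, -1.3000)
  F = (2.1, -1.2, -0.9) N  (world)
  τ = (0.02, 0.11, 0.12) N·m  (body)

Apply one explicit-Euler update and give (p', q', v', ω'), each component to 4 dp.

linear accel F/m = (0.7000, -0.4000, -0.3000)
p + v·dt = (2.7050, 0.2300, -0.1950)
new velocity v' = (0.1350, -1.4200, -1.9150)
α = I⁻¹(τ − ω×Iω) = (-0.5280, 1.7320, 0.7000)
new body rate ω' = (0.8736, -0.7134, -1.2650)
2q̇ = q⊗(0,ω) = (1.3000000, 0.8000000, 0.9000000, 0.0000000)
q + ½dt·q⊗(0,ω), renormalized = (0.0325, 0.0200, 0.0225, 0.9990)

p' = (2.7050, 0.2300, -0.1950)
q' = (0.0325, 0.0200, 0.0225, 0.9990)
v' = (0.1350, -1.4200, -1.9150)
ω' = (0.8736, -0.7134, -1.2650)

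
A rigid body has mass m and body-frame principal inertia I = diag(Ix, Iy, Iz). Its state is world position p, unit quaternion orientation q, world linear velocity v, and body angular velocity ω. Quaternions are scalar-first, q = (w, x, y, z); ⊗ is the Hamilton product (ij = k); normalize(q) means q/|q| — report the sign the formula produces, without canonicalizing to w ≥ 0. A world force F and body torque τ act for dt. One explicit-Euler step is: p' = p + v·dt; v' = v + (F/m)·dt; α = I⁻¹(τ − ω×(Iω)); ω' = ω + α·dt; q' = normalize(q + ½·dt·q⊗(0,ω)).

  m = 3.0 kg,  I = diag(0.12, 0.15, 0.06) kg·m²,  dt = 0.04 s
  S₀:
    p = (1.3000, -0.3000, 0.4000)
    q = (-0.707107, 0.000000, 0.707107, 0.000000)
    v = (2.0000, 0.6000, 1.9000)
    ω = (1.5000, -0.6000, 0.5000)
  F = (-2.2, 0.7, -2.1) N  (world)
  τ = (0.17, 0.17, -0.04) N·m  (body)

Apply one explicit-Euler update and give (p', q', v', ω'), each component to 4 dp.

p' = (1.3800, -0.2760, 0.4760)
q' = (-0.6982, -0.0141, 0.7152, -0.0283)
v' = (1.9707, 0.6093, 1.8720)
ω' = (1.5477, -0.5667, 0.4913)

p + v·dt = (1.3800, -0.2760, 0.4760)
v' = v + a·dt = (1.9707, 0.6093, 1.8720)
gyro term ω×Iω = (0.0270, 0.0450, -0.0270)
α = I⁻¹(τ − ω×Iω) = (1.1917, 0.8333, -0.2167)
ω' = ω + α·dt = (1.5477, -0.5667, 0.4913)
2q̇ = q⊗(0,ω) = (0.4242642, -0.7071070, 0.4242642, -1.4142140)
q' = normalize(q + ½dt·q⊗(0,ω)) = (-0.6982, -0.0141, 0.7152, -0.0283)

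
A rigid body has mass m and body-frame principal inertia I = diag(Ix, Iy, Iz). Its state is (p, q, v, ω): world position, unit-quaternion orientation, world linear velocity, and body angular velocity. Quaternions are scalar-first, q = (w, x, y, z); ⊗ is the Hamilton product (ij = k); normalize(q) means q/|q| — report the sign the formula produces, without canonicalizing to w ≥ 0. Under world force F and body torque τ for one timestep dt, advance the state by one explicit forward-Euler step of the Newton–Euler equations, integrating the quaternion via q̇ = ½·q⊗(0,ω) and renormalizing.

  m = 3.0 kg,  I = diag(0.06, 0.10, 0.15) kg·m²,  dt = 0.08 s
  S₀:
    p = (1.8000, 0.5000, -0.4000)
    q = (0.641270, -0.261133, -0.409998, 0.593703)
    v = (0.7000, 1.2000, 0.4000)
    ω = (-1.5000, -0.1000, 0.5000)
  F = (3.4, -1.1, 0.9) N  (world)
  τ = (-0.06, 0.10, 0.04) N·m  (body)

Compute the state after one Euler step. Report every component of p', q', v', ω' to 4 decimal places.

p' = (1.8560, 0.5960, -0.3680)
q' = (0.6109, -0.3048, -0.4421, 0.5818)
v' = (0.7907, 1.1707, 0.4240)
ω' = (-1.5767, -0.0740, 0.5181)

new position p' = (1.8560, 0.5960, -0.3680)
v + (F/m)dt = (0.7907, 1.1707, 0.4240)
angular accel α = (-0.9583, 0.3250, 0.2267)
ω' = ω + α·dt = (-1.5767, -0.0740, 0.5181)
q⊗(0,ω) = (-0.7295508, -1.1075337, -0.8241150, -0.2682487)
q + ½dt·q⊗(0,ω), renormalized = (0.6109, -0.3048, -0.4421, 0.5818)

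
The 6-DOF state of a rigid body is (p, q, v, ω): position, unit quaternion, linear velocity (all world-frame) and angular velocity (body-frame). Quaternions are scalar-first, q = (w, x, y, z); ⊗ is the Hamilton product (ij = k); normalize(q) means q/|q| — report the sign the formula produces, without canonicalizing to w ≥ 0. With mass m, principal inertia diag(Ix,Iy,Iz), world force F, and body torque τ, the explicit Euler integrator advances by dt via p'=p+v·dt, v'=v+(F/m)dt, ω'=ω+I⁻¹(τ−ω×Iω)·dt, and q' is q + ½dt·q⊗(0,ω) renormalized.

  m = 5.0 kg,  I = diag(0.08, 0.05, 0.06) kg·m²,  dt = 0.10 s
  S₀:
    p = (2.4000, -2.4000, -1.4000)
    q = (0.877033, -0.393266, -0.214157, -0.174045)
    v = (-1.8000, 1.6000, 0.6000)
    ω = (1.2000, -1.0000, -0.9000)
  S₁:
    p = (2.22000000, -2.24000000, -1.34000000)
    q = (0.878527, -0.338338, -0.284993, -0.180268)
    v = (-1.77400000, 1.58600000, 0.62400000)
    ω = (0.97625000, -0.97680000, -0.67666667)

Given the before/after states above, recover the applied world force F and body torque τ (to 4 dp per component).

velocity change Δv = (0.02600000, -0.01400000, 0.02400000)
m·(v₁−v₀)/dt = (1.3000, -0.7000, 1.2000)
Δω = ω₁−ω₀ = (-0.22375000, 0.02320000, 0.22333333)
τ = I·(Δω/dt) + ω₀×(Iω₀) = (-0.1700, -0.0100, 0.1700)

F = (1.3000, -0.7000, 1.2000)
τ = (-0.1700, -0.0100, 0.1700)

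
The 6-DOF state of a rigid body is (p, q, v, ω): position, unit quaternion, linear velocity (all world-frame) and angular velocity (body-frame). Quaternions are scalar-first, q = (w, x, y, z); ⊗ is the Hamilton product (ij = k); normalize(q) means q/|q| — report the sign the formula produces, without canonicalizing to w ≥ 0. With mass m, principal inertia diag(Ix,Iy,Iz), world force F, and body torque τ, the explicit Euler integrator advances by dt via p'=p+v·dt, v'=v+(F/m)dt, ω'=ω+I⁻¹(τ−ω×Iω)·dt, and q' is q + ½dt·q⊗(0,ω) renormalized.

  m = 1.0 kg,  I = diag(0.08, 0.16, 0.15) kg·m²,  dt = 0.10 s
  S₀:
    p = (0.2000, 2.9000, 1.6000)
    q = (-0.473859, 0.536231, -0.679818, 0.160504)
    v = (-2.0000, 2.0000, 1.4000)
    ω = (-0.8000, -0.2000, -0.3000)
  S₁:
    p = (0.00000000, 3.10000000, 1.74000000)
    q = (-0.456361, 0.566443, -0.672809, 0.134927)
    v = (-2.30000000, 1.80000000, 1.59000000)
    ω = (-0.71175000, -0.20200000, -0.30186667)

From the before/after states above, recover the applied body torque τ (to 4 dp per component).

ω₁ − ω₀ = (0.08825000, -0.00200000, -0.00186667)
precession coupling = (-0.0006, -0.0168, 0.0128)
τ = I·(Δω/dt) + ω₀×(Iω₀) = (0.0700, -0.0200, 0.0100)

τ = (0.0700, -0.0200, 0.0100)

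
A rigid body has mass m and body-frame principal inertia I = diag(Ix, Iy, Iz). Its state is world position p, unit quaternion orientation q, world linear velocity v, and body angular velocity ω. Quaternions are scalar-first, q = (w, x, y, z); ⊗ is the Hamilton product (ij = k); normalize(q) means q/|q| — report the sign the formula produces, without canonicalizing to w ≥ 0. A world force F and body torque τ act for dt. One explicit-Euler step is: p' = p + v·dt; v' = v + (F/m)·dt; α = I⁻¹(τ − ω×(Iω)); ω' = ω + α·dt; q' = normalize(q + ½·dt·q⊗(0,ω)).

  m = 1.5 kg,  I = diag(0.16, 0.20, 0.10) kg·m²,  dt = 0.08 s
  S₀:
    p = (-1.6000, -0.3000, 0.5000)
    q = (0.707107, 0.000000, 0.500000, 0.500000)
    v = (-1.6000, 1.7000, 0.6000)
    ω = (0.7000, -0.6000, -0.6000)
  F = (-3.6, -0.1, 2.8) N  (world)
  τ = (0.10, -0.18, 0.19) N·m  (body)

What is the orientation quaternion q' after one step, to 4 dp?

q' = (0.7304, 0.0198, 0.4965, 0.4686)

2q̇ = q⊗(0,ω) = (0.6000000, 0.4949749, -0.0742642, -0.7742642)
updated quaternion q' = (0.7304, 0.0198, 0.4965, 0.4686)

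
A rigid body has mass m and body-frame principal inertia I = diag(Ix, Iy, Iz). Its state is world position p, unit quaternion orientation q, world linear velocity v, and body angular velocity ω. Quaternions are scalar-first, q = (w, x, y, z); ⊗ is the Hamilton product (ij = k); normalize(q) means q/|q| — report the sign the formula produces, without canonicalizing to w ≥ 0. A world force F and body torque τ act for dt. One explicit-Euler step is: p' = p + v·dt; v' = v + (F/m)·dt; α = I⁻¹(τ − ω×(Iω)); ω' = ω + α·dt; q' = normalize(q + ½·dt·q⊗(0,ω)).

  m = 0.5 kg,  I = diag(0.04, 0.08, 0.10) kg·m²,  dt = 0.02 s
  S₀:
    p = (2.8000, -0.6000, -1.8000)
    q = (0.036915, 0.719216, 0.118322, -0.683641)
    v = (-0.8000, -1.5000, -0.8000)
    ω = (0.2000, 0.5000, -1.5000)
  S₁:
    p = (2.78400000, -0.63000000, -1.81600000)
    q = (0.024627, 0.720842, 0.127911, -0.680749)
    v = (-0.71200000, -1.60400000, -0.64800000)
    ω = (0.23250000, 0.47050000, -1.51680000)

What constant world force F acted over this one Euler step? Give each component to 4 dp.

F = (2.2000, -2.6000, 3.8000)

velocity change Δv = (0.08800000, -0.10400000, 0.15200000)
F = m·Δv/dt = (2.2000, -2.6000, 3.8000)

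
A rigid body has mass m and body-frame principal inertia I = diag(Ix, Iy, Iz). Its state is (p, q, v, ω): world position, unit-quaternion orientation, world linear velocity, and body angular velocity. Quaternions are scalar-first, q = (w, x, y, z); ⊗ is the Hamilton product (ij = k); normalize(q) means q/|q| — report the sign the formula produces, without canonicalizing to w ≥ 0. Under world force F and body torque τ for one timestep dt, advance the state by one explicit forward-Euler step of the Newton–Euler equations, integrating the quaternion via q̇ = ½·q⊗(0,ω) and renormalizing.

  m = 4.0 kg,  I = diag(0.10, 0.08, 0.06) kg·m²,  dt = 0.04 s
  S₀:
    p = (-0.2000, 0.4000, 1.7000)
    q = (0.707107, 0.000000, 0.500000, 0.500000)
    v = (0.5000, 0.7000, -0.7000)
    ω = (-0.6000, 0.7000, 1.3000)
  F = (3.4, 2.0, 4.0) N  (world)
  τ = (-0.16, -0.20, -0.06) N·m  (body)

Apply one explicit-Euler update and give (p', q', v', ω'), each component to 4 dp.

gyro term ω×Iω = (-0.0182, -0.0312, 0.0084)
(τ − ω×Iω)/I = (-1.4180, -2.1100, -1.1400)
new body rate ω' = (-0.6567, 0.6156, 1.2544)
2q̇ = q⊗(0,ω) = (-1.0000000, -0.1242642, 0.1949749, 1.2192391)
q + ½dt·q⊗(0,ω), renormalized = (0.6868, -0.0025, 0.5036, 0.5241)
a = (0.8500, 0.5000, 1.0000)
p' = p + v·dt = (-0.1800, 0.4280, 1.6720)
v + (F/m)dt = (0.5340, 0.7200, -0.6600)

p' = (-0.1800, 0.4280, 1.6720)
q' = (0.6868, -0.0025, 0.5036, 0.5241)
v' = (0.5340, 0.7200, -0.6600)
ω' = (-0.6567, 0.6156, 1.2544)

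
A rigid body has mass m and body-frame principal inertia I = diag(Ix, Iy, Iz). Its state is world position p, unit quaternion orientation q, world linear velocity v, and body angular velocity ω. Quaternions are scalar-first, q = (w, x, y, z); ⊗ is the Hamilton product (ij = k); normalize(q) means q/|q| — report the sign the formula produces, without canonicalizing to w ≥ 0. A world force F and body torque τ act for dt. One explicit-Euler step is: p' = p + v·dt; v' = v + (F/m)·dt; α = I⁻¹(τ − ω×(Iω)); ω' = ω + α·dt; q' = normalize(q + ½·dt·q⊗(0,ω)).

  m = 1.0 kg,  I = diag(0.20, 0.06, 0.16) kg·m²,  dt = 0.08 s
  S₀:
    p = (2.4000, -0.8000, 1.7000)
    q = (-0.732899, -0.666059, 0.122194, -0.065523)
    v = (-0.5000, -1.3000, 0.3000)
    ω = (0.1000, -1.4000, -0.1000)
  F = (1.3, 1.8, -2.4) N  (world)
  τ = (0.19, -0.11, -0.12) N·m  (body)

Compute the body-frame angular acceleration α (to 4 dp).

ω×(Iω) gyroscopic = (0.0140, -0.0004, 0.0196)
α = I⁻¹(τ − ω×Iω) = (0.8800, -1.8267, -0.8725)

α = (0.8800, -1.8267, -0.8725)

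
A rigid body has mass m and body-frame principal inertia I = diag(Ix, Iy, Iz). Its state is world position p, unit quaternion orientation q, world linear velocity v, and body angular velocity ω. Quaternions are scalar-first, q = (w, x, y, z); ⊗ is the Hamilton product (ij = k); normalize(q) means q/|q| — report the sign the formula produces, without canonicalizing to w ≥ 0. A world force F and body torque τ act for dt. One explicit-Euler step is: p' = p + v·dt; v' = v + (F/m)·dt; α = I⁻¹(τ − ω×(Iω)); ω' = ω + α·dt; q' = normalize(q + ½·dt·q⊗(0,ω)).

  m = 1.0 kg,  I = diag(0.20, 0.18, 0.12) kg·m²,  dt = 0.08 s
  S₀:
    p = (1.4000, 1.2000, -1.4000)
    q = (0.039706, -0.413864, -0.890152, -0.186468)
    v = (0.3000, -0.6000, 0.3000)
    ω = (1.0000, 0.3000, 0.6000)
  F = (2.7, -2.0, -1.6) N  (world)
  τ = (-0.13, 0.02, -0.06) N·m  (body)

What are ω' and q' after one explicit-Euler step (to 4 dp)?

gyro term ω×Iω = (-0.0108, 0.0480, -0.0060)
α = I⁻¹(τ − ω×Iω) = (-0.5960, -0.1556, -0.4500)
ω + α·dt = (0.9523, 0.2876, 0.5640)
q⊗(0,ω) = (0.7927904, -0.4384448, 0.0737622, 0.7898164)
q' = normalize(q + ½dt·q⊗(0,ω)) = (0.0713, -0.4309, -0.8862, -0.1547)

ω' = (0.9523, 0.2876, 0.5640)
q' = (0.0713, -0.4309, -0.8862, -0.1547)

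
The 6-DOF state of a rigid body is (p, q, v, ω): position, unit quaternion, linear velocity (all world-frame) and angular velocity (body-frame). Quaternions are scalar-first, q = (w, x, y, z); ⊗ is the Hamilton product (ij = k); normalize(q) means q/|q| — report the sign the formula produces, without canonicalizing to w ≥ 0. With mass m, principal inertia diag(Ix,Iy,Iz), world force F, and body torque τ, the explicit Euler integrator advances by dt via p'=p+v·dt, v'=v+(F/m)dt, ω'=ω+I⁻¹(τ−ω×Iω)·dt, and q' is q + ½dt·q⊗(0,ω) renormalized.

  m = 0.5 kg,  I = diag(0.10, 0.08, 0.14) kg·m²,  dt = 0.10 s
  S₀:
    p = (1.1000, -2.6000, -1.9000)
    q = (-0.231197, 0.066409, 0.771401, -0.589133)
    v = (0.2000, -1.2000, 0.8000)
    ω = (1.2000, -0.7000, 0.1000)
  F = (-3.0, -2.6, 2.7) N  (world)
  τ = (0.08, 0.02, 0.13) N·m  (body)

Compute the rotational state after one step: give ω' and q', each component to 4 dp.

gyro term ω×Iω = (-0.0042, -0.0048, 0.0168)
angular accel α = (0.8420, 0.3100, 0.8086)
new body rate ω' = (1.2842, -0.6690, 0.1809)
q⊗(0,ω) = (0.5192032, -0.6126894, -0.5517626, -0.9952872)
q' = normalize(q + ½dt·q⊗(0,ω)) = (-0.2047, 0.0357, 0.7420, -0.6374)

ω' = (1.2842, -0.6690, 0.1809)
q' = (-0.2047, 0.0357, 0.7420, -0.6374)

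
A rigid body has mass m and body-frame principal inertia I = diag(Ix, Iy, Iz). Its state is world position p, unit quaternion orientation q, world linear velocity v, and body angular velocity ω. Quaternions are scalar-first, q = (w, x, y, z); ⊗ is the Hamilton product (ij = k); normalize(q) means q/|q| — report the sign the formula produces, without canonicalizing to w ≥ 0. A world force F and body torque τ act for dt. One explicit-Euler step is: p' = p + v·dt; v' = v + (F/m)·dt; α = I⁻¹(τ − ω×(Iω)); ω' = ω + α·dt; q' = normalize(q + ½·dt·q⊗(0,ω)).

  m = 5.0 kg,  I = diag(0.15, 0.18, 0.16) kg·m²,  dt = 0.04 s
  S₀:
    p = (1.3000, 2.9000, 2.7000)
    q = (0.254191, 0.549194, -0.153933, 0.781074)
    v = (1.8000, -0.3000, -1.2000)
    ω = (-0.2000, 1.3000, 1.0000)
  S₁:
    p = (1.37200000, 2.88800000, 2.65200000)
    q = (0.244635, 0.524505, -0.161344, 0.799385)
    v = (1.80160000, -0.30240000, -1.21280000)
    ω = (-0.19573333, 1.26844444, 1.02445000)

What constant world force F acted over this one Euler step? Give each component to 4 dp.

Δv = v₁−v₀ = (0.00160000, -0.00240000, -0.01280000)
F = m·Δv/dt = (0.2000, -0.3000, -1.6000)

F = (0.2000, -0.3000, -1.6000)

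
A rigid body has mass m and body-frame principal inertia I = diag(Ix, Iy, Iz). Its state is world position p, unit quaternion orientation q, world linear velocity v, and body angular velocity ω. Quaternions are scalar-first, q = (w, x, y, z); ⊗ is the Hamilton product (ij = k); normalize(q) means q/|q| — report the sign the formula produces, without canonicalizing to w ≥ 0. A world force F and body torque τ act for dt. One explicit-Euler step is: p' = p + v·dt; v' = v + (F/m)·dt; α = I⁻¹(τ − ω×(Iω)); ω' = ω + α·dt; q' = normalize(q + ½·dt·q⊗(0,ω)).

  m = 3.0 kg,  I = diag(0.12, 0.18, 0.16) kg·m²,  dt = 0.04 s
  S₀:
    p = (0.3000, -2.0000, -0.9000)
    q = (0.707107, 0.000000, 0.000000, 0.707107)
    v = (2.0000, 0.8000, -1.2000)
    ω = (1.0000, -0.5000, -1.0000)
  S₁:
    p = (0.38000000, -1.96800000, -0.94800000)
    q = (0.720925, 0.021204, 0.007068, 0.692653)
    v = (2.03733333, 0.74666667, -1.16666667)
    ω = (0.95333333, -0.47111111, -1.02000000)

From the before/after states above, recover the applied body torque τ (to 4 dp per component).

τ = (-0.1500, 0.1700, -0.1100)

rate change Δω = (-0.04666667, 0.02888889, -0.02000000)
precession coupling = (-0.0100, 0.0400, -0.0300)
I·α + gyro = (-0.1500, 0.1700, -0.1100)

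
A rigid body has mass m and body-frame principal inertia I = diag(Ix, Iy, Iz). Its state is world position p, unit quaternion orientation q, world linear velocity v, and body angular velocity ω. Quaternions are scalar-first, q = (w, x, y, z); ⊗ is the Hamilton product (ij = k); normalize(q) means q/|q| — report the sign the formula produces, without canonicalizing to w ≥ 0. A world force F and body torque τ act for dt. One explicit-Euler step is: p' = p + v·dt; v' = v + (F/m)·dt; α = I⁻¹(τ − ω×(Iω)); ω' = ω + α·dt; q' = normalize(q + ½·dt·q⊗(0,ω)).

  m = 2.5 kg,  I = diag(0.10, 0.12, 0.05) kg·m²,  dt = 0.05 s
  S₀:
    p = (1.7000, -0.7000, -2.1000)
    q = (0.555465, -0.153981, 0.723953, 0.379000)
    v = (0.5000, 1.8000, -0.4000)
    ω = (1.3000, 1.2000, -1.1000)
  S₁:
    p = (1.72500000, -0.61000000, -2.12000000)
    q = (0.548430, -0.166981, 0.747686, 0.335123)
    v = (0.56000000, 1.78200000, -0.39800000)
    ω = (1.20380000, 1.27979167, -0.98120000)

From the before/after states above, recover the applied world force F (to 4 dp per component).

F = (3.0000, -0.9000, 0.1000)

velocity change Δv = (0.06000000, -0.01800000, 0.00200000)
applied force F = (3.0000, -0.9000, 0.1000)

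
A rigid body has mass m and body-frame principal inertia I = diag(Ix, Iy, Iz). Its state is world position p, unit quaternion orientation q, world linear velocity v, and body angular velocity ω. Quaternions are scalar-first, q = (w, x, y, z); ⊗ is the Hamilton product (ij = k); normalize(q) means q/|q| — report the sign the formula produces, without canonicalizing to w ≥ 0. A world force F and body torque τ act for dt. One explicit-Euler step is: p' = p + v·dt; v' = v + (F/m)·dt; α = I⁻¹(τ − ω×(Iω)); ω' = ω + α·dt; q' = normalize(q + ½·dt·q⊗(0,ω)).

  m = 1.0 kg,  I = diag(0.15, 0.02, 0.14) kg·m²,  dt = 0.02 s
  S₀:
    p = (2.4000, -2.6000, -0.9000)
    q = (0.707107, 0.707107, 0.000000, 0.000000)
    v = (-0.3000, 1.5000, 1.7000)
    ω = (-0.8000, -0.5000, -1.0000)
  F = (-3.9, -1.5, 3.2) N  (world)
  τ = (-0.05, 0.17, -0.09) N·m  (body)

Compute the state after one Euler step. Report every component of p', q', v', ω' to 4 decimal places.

p' = (2.3940, -2.5700, -0.8660)
q' = (0.7127, 0.7014, 0.0035, -0.0106)
v' = (-0.3780, 1.4700, 1.7640)
ω' = (-0.8147, -0.3380, -1.0054)

a = F/m = (-3.9000, -1.5000, 3.2000)
p' = p + v·dt = (2.3940, -2.5700, -0.8660)
v + (F/m)dt = (-0.3780, 1.4700, 1.7640)
α = I⁻¹(τ − ω×Iω) = (-0.7333, 8.1000, -0.2714)
ω + α·dt = (-0.8147, -0.3380, -1.0054)
2q̇ = q⊗(0,ω) = (0.5656856, -0.5656856, 0.3535535, -1.0606605)
q' = normalize(q + ½dt·q⊗(0,ω)) = (0.7127, 0.7014, 0.0035, -0.0106)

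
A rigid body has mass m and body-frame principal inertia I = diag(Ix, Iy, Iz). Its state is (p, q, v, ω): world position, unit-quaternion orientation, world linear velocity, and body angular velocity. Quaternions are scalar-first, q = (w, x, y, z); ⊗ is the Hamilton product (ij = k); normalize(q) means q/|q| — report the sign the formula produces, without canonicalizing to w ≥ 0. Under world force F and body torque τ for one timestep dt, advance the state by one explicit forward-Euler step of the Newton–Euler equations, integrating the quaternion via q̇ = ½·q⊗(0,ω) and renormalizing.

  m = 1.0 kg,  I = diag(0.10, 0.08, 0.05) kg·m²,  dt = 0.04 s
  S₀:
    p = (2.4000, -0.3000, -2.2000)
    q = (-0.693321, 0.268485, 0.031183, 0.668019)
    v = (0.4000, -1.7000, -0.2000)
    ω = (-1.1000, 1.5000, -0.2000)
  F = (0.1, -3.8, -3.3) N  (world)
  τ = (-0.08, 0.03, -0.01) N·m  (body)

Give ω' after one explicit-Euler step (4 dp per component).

angular accel α = (-0.8900, 0.2375, -0.8600)
new body rate ω' = (-1.1356, 1.5095, -0.2344)

ω' = (-1.1356, 1.5095, -0.2344)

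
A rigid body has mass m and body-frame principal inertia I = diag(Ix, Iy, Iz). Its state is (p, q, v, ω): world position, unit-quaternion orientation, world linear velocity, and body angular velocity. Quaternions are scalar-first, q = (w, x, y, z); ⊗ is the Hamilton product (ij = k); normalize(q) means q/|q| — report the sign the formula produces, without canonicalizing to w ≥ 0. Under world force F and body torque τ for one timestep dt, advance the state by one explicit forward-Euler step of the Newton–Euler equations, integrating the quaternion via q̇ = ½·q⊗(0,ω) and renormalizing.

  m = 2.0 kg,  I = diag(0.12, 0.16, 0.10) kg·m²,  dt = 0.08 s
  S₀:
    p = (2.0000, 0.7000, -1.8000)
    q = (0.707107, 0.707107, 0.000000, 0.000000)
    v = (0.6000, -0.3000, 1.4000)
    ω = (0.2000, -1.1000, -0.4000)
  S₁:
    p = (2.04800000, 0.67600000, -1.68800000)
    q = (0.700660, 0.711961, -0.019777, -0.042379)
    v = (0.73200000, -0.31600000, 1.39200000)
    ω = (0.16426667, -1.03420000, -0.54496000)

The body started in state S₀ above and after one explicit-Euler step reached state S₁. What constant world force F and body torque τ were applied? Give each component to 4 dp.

Δω = ω₁−ω₀ = (-0.03573333, 0.06580000, -0.14496000)
precession coupling = (-0.0264, -0.0016, -0.0088)
I·α + gyro = (-0.0800, 0.1300, -0.1900)
v₁ − v₀ = (0.13200000, -0.01600000, -0.00800000)
m·(v₁−v₀)/dt = (3.3000, -0.4000, -0.2000)

F = (3.3000, -0.4000, -0.2000)
τ = (-0.0800, 0.1300, -0.1900)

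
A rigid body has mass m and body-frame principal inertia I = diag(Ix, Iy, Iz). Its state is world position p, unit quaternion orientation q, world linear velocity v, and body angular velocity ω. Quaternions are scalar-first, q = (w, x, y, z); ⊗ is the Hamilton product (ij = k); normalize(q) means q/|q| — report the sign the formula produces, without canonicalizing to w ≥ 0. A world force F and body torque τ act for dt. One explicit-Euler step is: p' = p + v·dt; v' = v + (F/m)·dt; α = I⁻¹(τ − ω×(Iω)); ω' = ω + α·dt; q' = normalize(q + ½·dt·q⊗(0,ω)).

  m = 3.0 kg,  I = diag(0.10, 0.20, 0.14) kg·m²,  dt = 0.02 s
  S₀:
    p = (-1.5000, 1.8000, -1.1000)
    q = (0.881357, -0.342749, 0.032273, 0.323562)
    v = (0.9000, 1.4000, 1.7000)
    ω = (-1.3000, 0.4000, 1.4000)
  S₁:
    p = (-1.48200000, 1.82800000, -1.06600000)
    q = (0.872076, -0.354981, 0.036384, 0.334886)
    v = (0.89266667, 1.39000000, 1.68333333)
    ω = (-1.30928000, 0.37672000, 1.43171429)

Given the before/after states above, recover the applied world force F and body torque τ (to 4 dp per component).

F = (-1.1000, -1.5000, -2.5000)
τ = (-0.0800, -0.1600, 0.1700)

Δv = v₁−v₀ = (-0.00733333, -0.01000000, -0.01666667)
m·(v₁−v₀)/dt = (-1.1000, -1.5000, -2.5000)
rate change Δω = (-0.00928000, -0.02328000, 0.03171429)
gyro term ω₀×Iω₀ = (-0.0336, 0.0728, -0.0520)
τ = I·(Δω/dt) + ω₀×(Iω₀) = (-0.0800, -0.1600, 0.1700)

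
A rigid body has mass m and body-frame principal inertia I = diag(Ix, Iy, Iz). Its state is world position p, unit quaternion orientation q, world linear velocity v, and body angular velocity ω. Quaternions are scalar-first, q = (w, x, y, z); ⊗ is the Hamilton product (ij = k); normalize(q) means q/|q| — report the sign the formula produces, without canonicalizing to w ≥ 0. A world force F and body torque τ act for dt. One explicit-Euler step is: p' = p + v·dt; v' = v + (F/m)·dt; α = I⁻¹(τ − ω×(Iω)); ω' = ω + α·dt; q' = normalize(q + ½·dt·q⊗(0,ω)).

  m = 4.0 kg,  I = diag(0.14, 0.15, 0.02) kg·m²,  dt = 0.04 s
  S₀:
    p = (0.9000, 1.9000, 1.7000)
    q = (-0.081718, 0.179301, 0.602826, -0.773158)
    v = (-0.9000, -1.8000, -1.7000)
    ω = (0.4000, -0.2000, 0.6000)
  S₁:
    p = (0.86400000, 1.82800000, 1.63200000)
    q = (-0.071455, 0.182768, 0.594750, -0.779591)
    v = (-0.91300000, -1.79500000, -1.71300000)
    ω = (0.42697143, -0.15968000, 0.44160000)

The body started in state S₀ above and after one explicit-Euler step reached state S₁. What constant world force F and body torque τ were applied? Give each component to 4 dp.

Δv = v₁−v₀ = (-0.01300000, 0.00500000, -0.01300000)
F = m·Δv/dt = (-1.3000, 0.5000, -1.3000)
ω₁ − ω₀ = (0.02697143, 0.04032000, -0.15840000)
τ = I·(Δω/dt) + ω₀×(Iω₀) = (0.1100, 0.1800, -0.0800)

F = (-1.3000, 0.5000, -1.3000)
τ = (0.1100, 0.1800, -0.0800)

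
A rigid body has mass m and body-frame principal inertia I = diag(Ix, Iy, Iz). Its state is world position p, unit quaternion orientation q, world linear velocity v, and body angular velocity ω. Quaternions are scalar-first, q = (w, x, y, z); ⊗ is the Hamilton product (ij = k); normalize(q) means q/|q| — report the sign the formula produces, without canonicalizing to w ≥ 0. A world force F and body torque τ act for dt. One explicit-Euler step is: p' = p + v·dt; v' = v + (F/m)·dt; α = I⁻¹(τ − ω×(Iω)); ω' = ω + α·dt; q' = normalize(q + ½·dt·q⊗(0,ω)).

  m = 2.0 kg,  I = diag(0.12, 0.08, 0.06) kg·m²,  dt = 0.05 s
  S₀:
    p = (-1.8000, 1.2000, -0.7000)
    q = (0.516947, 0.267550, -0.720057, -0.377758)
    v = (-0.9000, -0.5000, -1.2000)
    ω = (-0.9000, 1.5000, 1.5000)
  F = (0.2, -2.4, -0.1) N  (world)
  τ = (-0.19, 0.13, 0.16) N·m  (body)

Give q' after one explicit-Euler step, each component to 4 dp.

q⊗(0,ω) = (1.8875175, -0.9787008, 0.7140777, 0.5286942)
q + ½dt·q⊗(0,ω), renormalized = (0.5632, 0.2427, -0.7010, -0.3639)

q' = (0.5632, 0.2427, -0.7010, -0.3639)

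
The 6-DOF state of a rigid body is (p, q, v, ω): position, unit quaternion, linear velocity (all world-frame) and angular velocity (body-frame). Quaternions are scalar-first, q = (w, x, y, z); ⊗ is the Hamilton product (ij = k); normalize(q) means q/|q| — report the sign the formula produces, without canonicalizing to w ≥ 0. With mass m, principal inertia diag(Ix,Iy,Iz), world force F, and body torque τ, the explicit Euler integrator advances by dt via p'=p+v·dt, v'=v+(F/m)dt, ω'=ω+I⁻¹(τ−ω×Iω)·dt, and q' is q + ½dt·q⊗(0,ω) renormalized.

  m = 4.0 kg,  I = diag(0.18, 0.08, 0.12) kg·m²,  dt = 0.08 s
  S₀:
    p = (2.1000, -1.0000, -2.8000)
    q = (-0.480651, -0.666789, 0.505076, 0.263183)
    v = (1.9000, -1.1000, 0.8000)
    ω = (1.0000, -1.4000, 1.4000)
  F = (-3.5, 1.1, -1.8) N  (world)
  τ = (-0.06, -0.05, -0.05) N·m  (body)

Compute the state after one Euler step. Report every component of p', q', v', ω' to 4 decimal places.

p' = (2.2520, -1.0880, -2.7360)
q' = (-0.4387, -0.6405, 0.5776, 0.2524)
v' = (1.8300, -1.0780, 0.7640)
ω' = (1.0082, -1.5340, 1.2733)

gyro term ω×Iω = (-0.0784, 0.0840, 0.1400)
angular accel α = (0.1022, -1.6750, -1.5833)
ω' = ω + α·dt = (1.0082, -1.5340, 1.2733)
q⊗(0,ω) = (1.0054392, 0.5949116, 1.8695990, -0.2444828)
q' = normalize(q + ½dt·q⊗(0,ω)) = (-0.4387, -0.6405, 0.5776, 0.2524)
p' = p + v·dt = (2.2520, -1.0880, -2.7360)
v + (F/m)dt = (1.8300, -1.0780, 0.7640)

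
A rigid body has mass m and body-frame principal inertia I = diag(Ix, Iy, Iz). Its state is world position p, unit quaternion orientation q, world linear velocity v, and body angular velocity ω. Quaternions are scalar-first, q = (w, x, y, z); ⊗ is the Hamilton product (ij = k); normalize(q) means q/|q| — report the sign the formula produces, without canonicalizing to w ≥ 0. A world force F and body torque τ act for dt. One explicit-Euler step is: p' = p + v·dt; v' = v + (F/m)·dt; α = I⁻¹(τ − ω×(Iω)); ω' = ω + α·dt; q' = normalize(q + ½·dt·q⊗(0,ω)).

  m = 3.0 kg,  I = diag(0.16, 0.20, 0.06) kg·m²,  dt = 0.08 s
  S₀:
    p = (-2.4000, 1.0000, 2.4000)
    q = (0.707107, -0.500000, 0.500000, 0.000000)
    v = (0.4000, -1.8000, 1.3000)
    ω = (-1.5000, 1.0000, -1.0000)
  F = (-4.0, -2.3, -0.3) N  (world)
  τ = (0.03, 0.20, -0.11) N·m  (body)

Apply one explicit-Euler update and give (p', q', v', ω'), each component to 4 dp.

p' = (-2.3680, 0.8560, 2.5040)
q' = (0.6549, -0.5605, 0.5066, -0.0182)
v' = (0.2933, -1.8613, 1.2920)
ω' = (-1.5550, 1.0200, -1.0667)

α = I⁻¹(τ − ω×Iω) = (-0.6875, 0.2500, -0.8333)
ω' = ω + α·dt = (-1.5550, 1.0200, -1.0667)
q⊗(0,ω) = (-1.2500000, -1.5606605, 0.2071070, -0.4571070)
updated quaternion q' = (0.6549, -0.5605, 0.5066, -0.0182)
linear accel F/m = (-1.3333, -0.7667, -0.1000)
p' = p + v·dt = (-2.3680, 0.8560, 2.5040)
new velocity v' = (0.2933, -1.8613, 1.2920)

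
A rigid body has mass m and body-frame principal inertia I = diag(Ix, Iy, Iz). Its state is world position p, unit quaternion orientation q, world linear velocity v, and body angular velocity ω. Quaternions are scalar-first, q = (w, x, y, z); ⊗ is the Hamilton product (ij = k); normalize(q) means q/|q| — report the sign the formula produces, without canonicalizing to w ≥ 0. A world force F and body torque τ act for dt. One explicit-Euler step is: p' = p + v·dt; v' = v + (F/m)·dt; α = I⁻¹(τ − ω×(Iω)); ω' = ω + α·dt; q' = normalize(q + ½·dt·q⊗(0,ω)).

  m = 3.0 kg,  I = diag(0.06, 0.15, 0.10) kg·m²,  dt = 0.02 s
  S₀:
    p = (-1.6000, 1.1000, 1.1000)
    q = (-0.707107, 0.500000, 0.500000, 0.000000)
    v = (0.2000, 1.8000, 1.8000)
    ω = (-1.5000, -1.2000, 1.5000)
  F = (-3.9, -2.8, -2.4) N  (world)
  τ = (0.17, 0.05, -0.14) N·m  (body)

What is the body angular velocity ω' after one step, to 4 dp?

ω' = (-1.4733, -1.2053, 1.4396)

gyro term ω×Iω = (0.0900, 0.0900, 0.1620)
(τ − ω×Iω)/I = (1.3333, -0.2667, -3.0200)
ω' = ω + α·dt = (-1.4733, -1.2053, 1.4396)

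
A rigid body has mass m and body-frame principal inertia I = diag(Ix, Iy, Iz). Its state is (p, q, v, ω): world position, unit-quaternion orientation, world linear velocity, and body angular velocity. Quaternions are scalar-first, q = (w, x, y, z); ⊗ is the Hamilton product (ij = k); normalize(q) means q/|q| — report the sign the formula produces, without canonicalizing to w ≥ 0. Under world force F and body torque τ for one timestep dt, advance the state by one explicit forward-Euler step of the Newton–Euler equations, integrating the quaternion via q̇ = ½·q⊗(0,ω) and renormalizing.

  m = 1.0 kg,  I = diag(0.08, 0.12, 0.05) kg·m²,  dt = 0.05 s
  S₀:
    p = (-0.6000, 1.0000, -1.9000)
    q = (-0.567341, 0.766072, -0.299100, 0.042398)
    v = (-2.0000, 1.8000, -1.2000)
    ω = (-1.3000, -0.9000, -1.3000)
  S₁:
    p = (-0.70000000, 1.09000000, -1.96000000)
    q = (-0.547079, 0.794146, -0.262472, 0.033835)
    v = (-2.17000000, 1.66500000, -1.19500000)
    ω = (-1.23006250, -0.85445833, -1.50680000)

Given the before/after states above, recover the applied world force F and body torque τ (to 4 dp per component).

F = (-3.4000, -2.7000, 0.1000)
τ = (0.0300, 0.1600, -0.1600)

Δv = v₁−v₀ = (-0.17000000, -0.13500000, 0.00500000)
applied force F = (-3.4000, -2.7000, 0.1000)
Δω = ω₁−ω₀ = (0.06993750, 0.04554167, -0.20680000)
ω₀×(Iω₀) = (-0.0819, 0.0507, 0.0468)
applied torque τ = (0.0300, 0.1600, -0.1600)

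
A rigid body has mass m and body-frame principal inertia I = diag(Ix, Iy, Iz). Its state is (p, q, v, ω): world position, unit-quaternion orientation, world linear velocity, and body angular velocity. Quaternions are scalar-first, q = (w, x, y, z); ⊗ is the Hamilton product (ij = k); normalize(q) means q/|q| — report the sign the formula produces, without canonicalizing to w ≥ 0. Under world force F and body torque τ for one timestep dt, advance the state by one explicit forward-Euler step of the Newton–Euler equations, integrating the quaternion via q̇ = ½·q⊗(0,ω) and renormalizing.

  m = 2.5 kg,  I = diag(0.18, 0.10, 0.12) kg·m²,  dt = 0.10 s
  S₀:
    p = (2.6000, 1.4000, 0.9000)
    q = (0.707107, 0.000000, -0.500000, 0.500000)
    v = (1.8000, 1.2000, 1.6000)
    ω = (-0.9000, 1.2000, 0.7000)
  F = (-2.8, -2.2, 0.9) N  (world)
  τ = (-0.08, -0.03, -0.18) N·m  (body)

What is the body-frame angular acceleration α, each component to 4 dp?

α = (-0.5378, 0.0780, -2.2200)

ω×(Iω) gyroscopic = (0.0168, -0.0378, 0.0864)
angular accel α = (-0.5378, 0.0780, -2.2200)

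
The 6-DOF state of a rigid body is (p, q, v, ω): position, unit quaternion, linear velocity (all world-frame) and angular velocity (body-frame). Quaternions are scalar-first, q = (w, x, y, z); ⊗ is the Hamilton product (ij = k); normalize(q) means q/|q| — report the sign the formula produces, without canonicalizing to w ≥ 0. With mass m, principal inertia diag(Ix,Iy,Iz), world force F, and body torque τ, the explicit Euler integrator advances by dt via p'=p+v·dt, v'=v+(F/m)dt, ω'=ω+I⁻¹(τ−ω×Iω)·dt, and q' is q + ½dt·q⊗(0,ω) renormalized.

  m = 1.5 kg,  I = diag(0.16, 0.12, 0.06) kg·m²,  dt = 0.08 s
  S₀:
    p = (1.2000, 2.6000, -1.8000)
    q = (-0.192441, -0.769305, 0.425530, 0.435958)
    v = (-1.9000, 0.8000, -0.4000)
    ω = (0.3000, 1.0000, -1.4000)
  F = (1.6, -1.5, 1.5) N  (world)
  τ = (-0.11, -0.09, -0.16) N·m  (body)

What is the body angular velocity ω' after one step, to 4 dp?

ω' = (0.2030, 0.9680, -1.5973)

ω×(Iω) gyroscopic = (0.0840, -0.0420, -0.0120)
(τ − ω×Iω)/I = (-1.2125, -0.4000, -2.4667)
new body rate ω' = (0.2030, 0.9680, -1.5973)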